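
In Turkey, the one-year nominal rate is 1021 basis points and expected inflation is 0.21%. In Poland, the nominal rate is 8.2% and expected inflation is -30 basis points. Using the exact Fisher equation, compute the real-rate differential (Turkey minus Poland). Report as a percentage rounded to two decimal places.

1.45%

Turkey: (1 + 0.1021)/(1 + 0.0021) − 1 = 9.9790%
Poland: (1 + 0.0820)/(1 − 0.0030) − 1 = 8.5256%
Differential = 9.9790% − 8.5256% = 1.4535% → 1.45%.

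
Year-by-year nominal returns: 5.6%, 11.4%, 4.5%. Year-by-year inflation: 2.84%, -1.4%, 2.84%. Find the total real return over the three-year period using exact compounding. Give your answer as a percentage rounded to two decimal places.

Compound the nominal returns: 1.0560 × 1.1140 × 1.0450 = 1.229321.
Compound inflation: 1.0284 × 0.9860 × 1.0284 = 1.042800.
Deflate: 1.229321 / 1.042800 = 1.178866.
Total real return = 1.178866 − 1 → 17.89%.

17.89%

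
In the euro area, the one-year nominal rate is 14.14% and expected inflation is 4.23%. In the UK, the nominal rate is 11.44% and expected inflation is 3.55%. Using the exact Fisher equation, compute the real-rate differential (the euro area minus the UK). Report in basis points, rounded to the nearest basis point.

189 basis points

The euro area: (1 + 0.1414)/(1 + 0.0423) − 1 = 9.5078%
The UK: (1 + 0.1144)/(1 + 0.0355) − 1 = 7.6195%
Differential = 9.5078% − 7.6195% = 1.8883% → 189 basis points.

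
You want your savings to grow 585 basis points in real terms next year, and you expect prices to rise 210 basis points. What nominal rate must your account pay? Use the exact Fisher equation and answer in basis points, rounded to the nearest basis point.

807 basis points

(1 + i) = (1 + r)(1 + π) = 1.05850 × 1.02100 = 1.0807285
i = 1.0807285 − 1, so the required nominal rate is 807 basis points.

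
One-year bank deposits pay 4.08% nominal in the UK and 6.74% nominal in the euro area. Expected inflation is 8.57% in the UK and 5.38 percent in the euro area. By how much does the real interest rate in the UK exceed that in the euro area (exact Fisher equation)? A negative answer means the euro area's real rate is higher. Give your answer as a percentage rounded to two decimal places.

-5.43%

The UK: (1 + 0.0408)/(1 + 0.0857) − 1 = -4.1356%
The euro area: (1 + 0.0674)/(1 + 0.0538) − 1 = 1.2906%
Differential = -4.1356% − 1.2906% = -5.4261% → -5.43%.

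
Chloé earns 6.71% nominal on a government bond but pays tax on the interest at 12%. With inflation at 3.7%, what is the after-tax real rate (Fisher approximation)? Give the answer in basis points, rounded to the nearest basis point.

After-tax nominal return = 6.71% × (1 − 0.12) = 5.9048%.
r ≈ 5.9048% − 3.7% → 220 basis points.

220 basis points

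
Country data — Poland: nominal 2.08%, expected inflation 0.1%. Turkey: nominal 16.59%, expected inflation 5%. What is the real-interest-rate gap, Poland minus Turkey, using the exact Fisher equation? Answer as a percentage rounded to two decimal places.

-9.06%

Poland: (1 + 0.0208)/(1 + 0.0010) − 1 = 1.9780%
Turkey: (1 + 0.1659)/(1 + 0.0500) − 1 = 11.0381%
Differential = 1.9780% − 11.0381% = -9.0601% → -9.06%.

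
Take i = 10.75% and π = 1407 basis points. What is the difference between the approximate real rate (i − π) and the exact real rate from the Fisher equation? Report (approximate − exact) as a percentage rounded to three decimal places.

-0.410%

Approximate: r ≈ 10.750% − 14.070% = -3.3200%
Exact: (1 + 0.1075)/(1 + 0.1407) − 1 = -2.91049%
Error = -3.3200% − (-2.91049%) = -0.40951% → -0.410%.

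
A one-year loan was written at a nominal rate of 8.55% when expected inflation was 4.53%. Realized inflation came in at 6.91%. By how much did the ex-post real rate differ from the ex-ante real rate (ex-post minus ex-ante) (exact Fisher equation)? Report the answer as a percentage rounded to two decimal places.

Ex-ante: (1 + 0.0855)/(1 + 0.0453) − 1 = 3.8458%
Ex-post: (1 + 0.0855)/(1 + 0.0691) − 1 = 1.5340%
Difference (ex-post − ex-ante) = -2.3118% → -2.31%.

-2.31%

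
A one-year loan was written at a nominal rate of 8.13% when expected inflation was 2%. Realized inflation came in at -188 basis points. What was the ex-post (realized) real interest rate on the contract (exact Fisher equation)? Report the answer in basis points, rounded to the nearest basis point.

1020 basis points

Ex-post: (1 + 0.0813)/(1 − 0.0188) − 1 = 10.2018%
So the realized real rate is 1020 basis points.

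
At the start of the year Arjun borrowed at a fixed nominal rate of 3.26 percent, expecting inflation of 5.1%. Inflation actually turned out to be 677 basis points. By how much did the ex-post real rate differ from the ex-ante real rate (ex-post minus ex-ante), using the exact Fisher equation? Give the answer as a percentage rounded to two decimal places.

-1.54%

Ex-ante: (1 + 0.0326)/(1 + 0.0510) − 1 = -1.7507%
Ex-post: (1 + 0.0326)/(1 + 0.0677) − 1 = -3.2874%
Difference (ex-post − ex-ante) = -1.5367% → -1.54%.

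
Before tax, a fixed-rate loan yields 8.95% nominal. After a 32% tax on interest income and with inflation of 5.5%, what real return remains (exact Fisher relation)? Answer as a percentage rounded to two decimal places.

0.56%

After-tax nominal return = 8.95% × (1 − 0.32) = 6.0860%.
1 + r = 1.06086 / 1.05500 = 1.005555
After-tax real rate = 1.005555 − 1 → 0.56%.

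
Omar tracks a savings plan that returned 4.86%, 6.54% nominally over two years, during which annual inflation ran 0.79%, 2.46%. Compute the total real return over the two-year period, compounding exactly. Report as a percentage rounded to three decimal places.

8.181%

Nominal growth factor = 1.0486 × 1.0654 = 1.117178
Price-level growth factor = 1.0079 × 1.0246 = 1.032694
Real growth factor = 1.117178 / 1.032694 = 1.081809
Total real return = 1.081809 − 1 → 8.181%.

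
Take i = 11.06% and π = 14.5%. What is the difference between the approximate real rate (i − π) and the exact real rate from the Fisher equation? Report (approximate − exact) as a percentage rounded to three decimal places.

Approximate: r ≈ 11.060% − 14.500% = -3.4400%
Exact: (1 + 0.1106)/(1 + 0.1450) − 1 = -3.0044%
Error = -3.4400% − (-3.0044%) = -0.4356% → -0.436%.

-0.436%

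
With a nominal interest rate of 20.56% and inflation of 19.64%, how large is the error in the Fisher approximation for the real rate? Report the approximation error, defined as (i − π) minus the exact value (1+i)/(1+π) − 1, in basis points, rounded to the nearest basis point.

15 basis points

Approximate: r ≈ 20.560% − 19.640% = 0.9200%
Exact: (1 + 0.2056)/(1 + 0.1964) − 1 = 0.7690%
Error = 0.9200% − 0.7690% = 0.1510% → 15 basis points.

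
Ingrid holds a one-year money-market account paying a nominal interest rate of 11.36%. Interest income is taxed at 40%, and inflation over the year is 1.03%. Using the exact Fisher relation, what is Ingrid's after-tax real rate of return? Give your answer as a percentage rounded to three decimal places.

After-tax nominal return = 11.36% × (1 − 0.4) = 6.8160%.
1 + r = 1.06816 / 1.01030 = 1.057270
After-tax real rate = 1.057270 − 1 → 5.727%.

5.727%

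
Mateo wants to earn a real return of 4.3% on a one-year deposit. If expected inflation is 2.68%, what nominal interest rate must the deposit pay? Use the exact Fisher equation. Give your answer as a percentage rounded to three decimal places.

(1 + i) = (1 + r)(1 + π) = 1.04300 × 1.02680 = 1.0709524
i = 1.0709524 − 1, so the required nominal rate is 7.095%.

7.095%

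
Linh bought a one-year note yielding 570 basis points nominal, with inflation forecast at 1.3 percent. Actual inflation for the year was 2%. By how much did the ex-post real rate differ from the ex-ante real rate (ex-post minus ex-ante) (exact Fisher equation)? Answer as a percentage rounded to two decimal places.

-0.72%

Ex-ante: (1 + 0.0570)/(1 + 0.0130) − 1 = 4.3435%
Ex-post: (1 + 0.0570)/(1 + 0.0200) − 1 = 3.6275%
Difference (ex-post − ex-ante) = -0.7161% → -0.72%.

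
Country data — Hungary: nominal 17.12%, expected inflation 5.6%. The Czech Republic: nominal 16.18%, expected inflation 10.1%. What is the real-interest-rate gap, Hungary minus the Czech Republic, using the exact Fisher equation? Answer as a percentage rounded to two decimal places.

Hungary: (1 + 0.1712)/(1 + 0.0560) − 1 = 10.9091%
The Czech Republic: (1 + 0.1618)/(1 + 0.1010) − 1 = 5.5223%
Differential = 10.9091% − 5.5223% = 5.3868% → 5.39%.

5.39%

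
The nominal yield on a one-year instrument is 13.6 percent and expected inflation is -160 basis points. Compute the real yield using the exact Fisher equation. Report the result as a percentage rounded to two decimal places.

15.45%

By the Fisher relation, 1 + r = (1 + i)/(1 + π).
1 + r = 1.13600 / 0.98400 = 1.154472
r = 1.154472 − 1 = 15.4472%, i.e. 15.45%.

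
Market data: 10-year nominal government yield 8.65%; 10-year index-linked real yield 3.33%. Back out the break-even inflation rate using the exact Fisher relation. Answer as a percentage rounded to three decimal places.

(1 + π) = (1 + i)/(1 + r) = 1.08650 / 1.03330 = 1.051486
Break-even inflation = 1.051486 − 1 → 5.149%.

5.149%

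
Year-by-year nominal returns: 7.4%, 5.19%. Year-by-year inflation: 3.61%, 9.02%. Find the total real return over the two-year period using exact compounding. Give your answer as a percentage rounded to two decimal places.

0.02%

Compound the nominal returns: 1.0740 × 1.0519 = 1.129741.
Compound inflation: 1.0361 × 1.0902 = 1.129556.
Deflate: 1.129741 / 1.129556 = 1.000163.
Total real return = 1.000163 − 1 → 0.02%.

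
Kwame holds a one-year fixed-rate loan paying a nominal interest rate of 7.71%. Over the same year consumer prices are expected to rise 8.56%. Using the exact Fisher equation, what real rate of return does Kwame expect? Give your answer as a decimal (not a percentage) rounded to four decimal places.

By the Fisher equation, 1 + r = (1 + i)/(1 + π).
1 + r = 1.07710 / 1.08560 = 0.992170
r = 0.992170 − 1 = -0.7830%, i.e. -0.0078.

-0.0078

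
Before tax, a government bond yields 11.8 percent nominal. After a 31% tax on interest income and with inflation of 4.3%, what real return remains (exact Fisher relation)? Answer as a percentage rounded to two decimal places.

3.68%

After-tax nominal return = 11.8% × (1 − 0.31) = 8.1420%.
1 + r = 1.08142 / 1.04300 = 1.036836
After-tax real rate = 1.036836 − 1 → 3.68%.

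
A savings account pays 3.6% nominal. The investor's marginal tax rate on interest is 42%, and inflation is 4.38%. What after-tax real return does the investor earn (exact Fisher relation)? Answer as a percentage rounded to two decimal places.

After-tax nominal return = 3.6% × (1 − 0.42) = 2.0880%.
1 + r = 1.02088 / 1.04380 = 0.978042
After-tax real rate = 0.978042 − 1 → -2.20%.

-2.20%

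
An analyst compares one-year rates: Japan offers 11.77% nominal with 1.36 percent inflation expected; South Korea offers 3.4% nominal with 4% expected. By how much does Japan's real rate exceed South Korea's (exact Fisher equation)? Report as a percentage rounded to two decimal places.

10.85%

Japan: (1 + 0.1177)/(1 + 0.0136) − 1 = 10.2703%
South Korea: (1 + 0.0340)/(1 + 0.0400) − 1 = -0.5769%
Differential = 10.2703% − (-0.5769%) = 10.8472% → 10.85%.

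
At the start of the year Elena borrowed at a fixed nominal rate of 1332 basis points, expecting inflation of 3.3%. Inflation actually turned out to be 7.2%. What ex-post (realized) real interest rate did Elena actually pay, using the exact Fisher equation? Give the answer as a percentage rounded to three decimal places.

5.709%

Ex-post: (1 + 0.1332)/(1 + 0.0720) − 1 = 5.7090%
So the realized real rate is 5.709%.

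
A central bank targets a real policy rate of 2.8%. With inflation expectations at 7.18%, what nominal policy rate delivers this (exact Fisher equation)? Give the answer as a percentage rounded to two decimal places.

10.18%

(1 + i) = (1 + r)(1 + π) = 1.02800 × 1.07180 = 1.1018104
i = 1.1018104 − 1, so the required nominal rate is 10.18%.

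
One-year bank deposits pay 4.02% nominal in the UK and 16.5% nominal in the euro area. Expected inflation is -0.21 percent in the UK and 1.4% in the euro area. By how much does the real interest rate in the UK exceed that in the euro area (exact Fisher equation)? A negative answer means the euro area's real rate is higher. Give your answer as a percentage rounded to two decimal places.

The UK: (1 + 0.0402)/(1 − 0.0021) − 1 = 4.2389%
The euro area: (1 + 0.1650)/(1 + 0.0140) − 1 = 14.8915%
Differential = 4.2389% − 14.8915% = -10.6526% → -10.65%.

-10.65%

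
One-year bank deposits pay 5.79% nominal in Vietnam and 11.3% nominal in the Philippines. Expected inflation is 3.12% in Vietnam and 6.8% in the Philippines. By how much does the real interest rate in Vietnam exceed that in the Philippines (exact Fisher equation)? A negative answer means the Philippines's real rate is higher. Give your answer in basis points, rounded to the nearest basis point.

-162 basis points

Vietnam: (1 + 0.0579)/(1 + 0.0312) − 1 = 2.5892%
The Philippines: (1 + 0.1130)/(1 + 0.0680) − 1 = 4.2135%
Differential = 2.5892% − 4.2135% = -1.6243% → -162 basis points.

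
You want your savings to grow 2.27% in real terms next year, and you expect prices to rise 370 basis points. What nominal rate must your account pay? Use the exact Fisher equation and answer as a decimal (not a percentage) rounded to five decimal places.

(1 + i) = (1 + r)(1 + π) = 1.02270 × 1.03700 = 1.0605399
i = 1.0605399 − 1, so the required nominal rate is 0.06054.

0.06054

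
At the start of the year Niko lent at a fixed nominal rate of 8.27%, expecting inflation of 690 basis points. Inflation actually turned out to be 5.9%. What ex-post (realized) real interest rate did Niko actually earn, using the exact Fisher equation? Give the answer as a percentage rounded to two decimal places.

2.24%

Ex-post: (1 + 0.0827)/(1 + 0.0590) − 1 = 2.2380%
So the realized real rate is 2.24%.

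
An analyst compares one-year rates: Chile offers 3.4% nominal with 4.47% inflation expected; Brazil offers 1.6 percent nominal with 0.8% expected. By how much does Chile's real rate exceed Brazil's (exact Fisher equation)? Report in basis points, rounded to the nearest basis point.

Chile: (1 + 0.0340)/(1 + 0.0447) − 1 = -1.0242%
Brazil: (1 + 0.0160)/(1 + 0.0080) − 1 = 0.7937%
Differential = -1.0242% − 0.7937% = -1.8179% → -182 basis points.

-182 basis points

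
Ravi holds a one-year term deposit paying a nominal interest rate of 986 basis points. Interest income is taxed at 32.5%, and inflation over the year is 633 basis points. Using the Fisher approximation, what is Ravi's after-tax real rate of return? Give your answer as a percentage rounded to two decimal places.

0.33%

After-tax nominal return = 9.86% × (1 − 0.325) = 6.6555%.
r ≈ 6.6555% − 6.33% → 0.33%.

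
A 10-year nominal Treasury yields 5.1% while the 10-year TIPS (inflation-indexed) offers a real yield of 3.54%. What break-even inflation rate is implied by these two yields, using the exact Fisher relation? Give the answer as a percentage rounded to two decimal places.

1.51%

(1 + π) = (1 + i)/(1 + r) = 1.05100 / 1.03540 = 1.015067
Break-even inflation = 1.015067 − 1 → 1.51%.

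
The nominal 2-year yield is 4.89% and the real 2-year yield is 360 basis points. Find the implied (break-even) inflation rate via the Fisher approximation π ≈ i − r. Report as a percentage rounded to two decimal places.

1.29%

π ≈ i − r = 4.89% − 3.6% → 1.29%.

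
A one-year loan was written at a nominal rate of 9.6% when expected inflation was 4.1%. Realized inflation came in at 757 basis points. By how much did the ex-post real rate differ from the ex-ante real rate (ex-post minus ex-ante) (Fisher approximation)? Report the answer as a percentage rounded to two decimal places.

Ex-ante: 9.6% − 4.1% = 5.500%
Ex-post: 9.6% − 7.57% = 2.030%
Difference (ex-post − ex-ante) = -3.4700% → -3.47%.

-3.47%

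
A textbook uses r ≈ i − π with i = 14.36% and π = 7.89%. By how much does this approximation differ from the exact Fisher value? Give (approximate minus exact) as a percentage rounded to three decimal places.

Approximate: r ≈ 14.360% − 7.890% = 6.4700%
Exact: (1 + 0.1436)/(1 + 0.0789) − 1 = 5.9968%
Error = 6.4700% − 5.9968% = 0.4732% → 0.473%.

0.473%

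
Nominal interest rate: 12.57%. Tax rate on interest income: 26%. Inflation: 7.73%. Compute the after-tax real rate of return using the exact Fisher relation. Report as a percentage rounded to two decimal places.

After-tax nominal return = 12.57% × (1 − 0.26) = 9.3018%.
1 + r = 1.093018 / 1.07730 = 1.014590
After-tax real rate = 1.014590 − 1 → 1.46%.

1.46%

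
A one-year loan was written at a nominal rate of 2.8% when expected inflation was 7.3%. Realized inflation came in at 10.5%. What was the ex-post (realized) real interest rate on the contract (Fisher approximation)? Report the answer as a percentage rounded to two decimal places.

Ex-post: 2.8% − 10.5% = -7.700%
So the realized real rate is -7.70%.

-7.70%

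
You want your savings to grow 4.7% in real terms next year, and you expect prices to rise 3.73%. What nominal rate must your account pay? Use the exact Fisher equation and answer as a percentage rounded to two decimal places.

8.61%

(1 + i) = (1 + r)(1 + π) = 1.04700 × 1.03730 = 1.0860531
i = 1.0860531 − 1, so the required nominal rate is 8.61%.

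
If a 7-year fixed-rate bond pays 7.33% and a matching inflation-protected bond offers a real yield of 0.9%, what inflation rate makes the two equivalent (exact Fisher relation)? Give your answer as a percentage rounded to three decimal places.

6.373%

(1 + π) = (1 + i)/(1 + r) = 1.07330 / 1.00900 = 1.063726
Break-even inflation = 1.063726 − 1 → 6.373%.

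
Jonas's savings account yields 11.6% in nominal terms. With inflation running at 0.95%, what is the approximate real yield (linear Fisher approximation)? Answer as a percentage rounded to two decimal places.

10.65%

r ≈ i − π = 11.6% − 0.95% = 10.65%.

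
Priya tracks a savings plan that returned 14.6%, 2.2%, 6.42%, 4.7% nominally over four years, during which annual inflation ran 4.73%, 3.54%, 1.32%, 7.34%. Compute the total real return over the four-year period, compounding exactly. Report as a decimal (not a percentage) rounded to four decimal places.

0.1065

Nominal growth factor = 1.1460 × 1.0220 × 1.0642 × 1.0470 = 1.304985
Price-level growth factor = 1.0473 × 1.0354 × 1.0132 × 1.0734 = 1.179332
Real growth factor = 1.304985 / 1.179332 = 1.106546
Total real return = 1.106546 − 1 → 0.1065.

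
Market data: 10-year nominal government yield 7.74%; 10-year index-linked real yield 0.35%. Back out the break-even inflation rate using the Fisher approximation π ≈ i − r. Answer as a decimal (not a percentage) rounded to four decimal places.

π ≈ i − r = 7.74% − 0.35% → 0.0739.

0.0739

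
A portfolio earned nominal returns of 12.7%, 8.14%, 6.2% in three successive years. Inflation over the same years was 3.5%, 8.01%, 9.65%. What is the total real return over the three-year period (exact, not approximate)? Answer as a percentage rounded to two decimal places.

5.59%

Nominal growth factor = 1.1270 × 1.0814 × 1.0620 = 1.294300
Price-level growth factor = 1.0350 × 1.0801 × 1.0965 = 1.225781
Real growth factor = 1.294300 / 1.225781 = 1.055898
Total real return = 1.055898 − 1 → 5.59%.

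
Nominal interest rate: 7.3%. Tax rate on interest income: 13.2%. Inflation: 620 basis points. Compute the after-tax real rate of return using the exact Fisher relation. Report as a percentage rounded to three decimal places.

After-tax nominal return = 7.3% × (1 − 0.132) = 6.3364%.
1 + r = 1.063364 / 1.06200 = 1.001284
After-tax real rate = 1.001284 − 1 → 0.128%.

0.128%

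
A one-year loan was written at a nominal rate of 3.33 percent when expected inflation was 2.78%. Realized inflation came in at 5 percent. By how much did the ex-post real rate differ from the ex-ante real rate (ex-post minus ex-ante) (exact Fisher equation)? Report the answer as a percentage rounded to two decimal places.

-2.13%

Ex-ante: (1 + 0.0333)/(1 + 0.0278) − 1 = 0.5351%
Ex-post: (1 + 0.0333)/(1 + 0.0500) − 1 = -1.5905%
Difference (ex-post − ex-ante) = -2.1256% → -2.13%.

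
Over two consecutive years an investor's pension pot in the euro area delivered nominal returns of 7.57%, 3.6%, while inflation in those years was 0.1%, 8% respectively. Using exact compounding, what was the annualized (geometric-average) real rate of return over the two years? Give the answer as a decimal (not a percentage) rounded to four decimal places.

Nominal growth factor = 1.0757 × 1.0360 = 1.11442520
Price-level growth factor = 1.0010 × 1.0800 = 1.08108000
Real growth factor = 1.11442520 / 1.08108000 = 1.03084434
Annualized real rate = 1.03084434^(1/2) − 1 = 1.5305% → 0.0153.

0.0153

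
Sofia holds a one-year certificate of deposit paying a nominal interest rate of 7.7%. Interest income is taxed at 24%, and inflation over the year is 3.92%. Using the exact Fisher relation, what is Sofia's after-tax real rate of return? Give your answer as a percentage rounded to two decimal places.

1.86%

After-tax nominal return = 7.7% × (1 − 0.24) = 5.8520%.
1 + r = 1.05852 / 1.03920 = 1.018591
After-tax real rate = 1.018591 − 1 → 1.86%.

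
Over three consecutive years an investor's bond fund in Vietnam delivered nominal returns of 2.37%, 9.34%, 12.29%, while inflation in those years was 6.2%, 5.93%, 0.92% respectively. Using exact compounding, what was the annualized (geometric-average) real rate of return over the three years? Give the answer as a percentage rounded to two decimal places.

3.45%

Nominal growth factor = 1.0237 × 1.0934 × 1.1229 = 1.25687722
Price-level growth factor = 1.0620 × 1.0593 × 1.0092 = 1.13532638
Real growth factor = 1.25687722 / 1.13532638 = 1.10706246
Annualized real rate = 1.10706246^(1/3) − 1 = 3.4485% → 3.45%.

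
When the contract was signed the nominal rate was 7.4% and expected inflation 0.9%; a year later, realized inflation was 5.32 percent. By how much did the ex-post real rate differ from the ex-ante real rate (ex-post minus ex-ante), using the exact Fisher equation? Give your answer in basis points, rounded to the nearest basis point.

-447 basis points

Ex-ante: (1 + 0.0740)/(1 + 0.0090) − 1 = 6.4420%
Ex-post: (1 + 0.0740)/(1 + 0.0532) − 1 = 1.9749%
Difference (ex-post − ex-ante) = -4.4671% → -447 basis points.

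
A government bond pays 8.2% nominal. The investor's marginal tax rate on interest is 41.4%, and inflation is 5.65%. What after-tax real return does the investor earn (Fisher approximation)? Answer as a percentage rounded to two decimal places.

-0.84%

After-tax nominal return = 8.2% × (1 − 0.414) = 4.8052%.
r ≈ 4.8052% − 5.65% → -0.84%.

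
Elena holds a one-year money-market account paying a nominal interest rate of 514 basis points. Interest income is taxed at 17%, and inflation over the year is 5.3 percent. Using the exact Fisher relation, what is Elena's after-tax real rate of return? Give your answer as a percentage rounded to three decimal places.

After-tax nominal return = 5.14% × (1 − 0.17) = 4.2662%.
1 + r = 1.042662 / 1.05300 = 0.990182
After-tax real rate = 0.990182 − 1 → -0.982%.

-0.982%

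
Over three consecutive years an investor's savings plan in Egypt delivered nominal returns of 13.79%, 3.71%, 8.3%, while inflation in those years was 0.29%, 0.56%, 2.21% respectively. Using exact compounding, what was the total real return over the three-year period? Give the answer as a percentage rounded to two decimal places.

23.99%

Nominal growth factor = 1.1379 × 1.0371 × 1.0830 = 1.278066
Price-level growth factor = 1.0029 × 1.0056 × 1.0221 = 1.030804
Real growth factor = 1.278066 / 1.030804 = 1.239872
Total real return = 1.239872 − 1 → 23.99%.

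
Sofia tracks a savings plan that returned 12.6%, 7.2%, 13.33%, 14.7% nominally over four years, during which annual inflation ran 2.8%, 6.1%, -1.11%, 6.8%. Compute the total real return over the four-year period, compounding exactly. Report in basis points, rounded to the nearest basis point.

Nominal growth factor = 1.1260 × 1.0720 × 1.1333 × 1.1470 = 1.569067
Price-level growth factor = 1.0280 × 1.0610 × 0.9889 × 1.0680 = 1.151946
Real growth factor = 1.569067 / 1.151946 = 1.362101
Total real return = 1.362101 − 1 → 3621 basis points.

3621 basis points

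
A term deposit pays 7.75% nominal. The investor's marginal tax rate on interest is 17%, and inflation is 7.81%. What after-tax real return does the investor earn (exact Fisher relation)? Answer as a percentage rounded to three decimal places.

-1.278%

After-tax nominal return = 7.75% × (1 − 0.17) = 6.4325%.
1 + r = 1.064325 / 1.07810 = 0.987223
After-tax real rate = 0.987223 − 1 → -1.278%.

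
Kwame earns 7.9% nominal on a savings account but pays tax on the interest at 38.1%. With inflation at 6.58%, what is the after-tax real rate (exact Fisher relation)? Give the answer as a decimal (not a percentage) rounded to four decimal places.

-0.0159

After-tax nominal return = 7.9% × (1 − 0.381) = 4.8901%.
1 + r = 1.048901 / 1.06580 = 0.984144
After-tax real rate = 0.984144 − 1 → -0.0159.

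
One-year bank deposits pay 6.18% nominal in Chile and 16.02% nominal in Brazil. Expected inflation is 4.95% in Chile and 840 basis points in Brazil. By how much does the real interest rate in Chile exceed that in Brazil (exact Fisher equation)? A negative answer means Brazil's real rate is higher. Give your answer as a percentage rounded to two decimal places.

Chile: (1 + 0.0618)/(1 + 0.0495) − 1 = 1.1720%
Brazil: (1 + 0.1602)/(1 + 0.0840) − 1 = 7.0295%
Differential = 1.1720% − 7.0295% = -5.8575% → -5.86%.

-5.86%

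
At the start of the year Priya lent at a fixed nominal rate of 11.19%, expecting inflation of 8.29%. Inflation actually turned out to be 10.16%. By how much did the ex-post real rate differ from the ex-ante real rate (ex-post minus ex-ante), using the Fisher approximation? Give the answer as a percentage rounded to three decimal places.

-1.870%

Ex-ante: 11.19% − 8.29% = 2.900%
Ex-post: 11.19% − 10.16% = 1.030%
Difference (ex-post − ex-ante) = -1.8700% → -1.870%.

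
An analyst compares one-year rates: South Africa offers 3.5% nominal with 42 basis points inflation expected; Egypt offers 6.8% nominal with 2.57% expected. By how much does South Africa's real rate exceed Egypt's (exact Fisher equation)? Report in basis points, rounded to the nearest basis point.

-106 basis points

South Africa: (1 + 0.0350)/(1 + 0.0042) − 1 = 3.0671%
Egypt: (1 + 0.0680)/(1 + 0.0257) − 1 = 4.1240%
Differential = 3.0671% − 4.1240% = -1.0569% → -106 basis points.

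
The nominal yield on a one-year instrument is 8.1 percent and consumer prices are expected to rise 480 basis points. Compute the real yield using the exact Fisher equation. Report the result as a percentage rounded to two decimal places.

3.15%

1 + r = 1.08100 / 1.04800 = 1.031489
r = 1.031489 − 1 = 3.1489%, i.e. 3.15%.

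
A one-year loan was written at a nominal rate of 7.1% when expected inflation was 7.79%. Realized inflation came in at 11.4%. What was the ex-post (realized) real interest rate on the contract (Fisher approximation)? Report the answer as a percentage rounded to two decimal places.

-4.30%

Ex-post: 7.1% − 11.4% = -4.300%
So the realized real rate is -4.30%.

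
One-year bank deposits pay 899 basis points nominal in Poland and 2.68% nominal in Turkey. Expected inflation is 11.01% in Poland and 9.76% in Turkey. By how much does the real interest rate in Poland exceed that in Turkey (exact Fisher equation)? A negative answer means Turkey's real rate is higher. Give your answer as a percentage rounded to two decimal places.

Poland: (1 + 0.0899)/(1 + 0.1101) − 1 = -1.8197%
Turkey: (1 + 0.0268)/(1 + 0.0976) − 1 = -6.4504%
Differential = -1.8197% − (-6.4504%) = 4.6308% → 4.63%.

4.63%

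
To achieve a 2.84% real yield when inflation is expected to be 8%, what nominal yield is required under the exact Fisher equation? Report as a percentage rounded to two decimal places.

11.07%

(1 + i) = (1 + r)(1 + π) = 1.02840 × 1.08000 = 1.110672
i = 1.110672 − 1, so the required nominal rate is 11.07%.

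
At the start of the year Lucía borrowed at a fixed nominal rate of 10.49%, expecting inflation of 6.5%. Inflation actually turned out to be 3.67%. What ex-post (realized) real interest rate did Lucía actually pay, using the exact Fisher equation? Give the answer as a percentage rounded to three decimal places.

Ex-post: (1 + 0.1049)/(1 + 0.0367) − 1 = 6.5786%
So the realized real rate is 6.579%.

6.579%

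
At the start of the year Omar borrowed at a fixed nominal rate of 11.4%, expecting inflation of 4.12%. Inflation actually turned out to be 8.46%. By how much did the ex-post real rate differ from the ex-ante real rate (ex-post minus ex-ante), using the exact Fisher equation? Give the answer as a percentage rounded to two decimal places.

Ex-ante: (1 + 0.1140)/(1 + 0.0412) − 1 = 6.9919%
Ex-post: (1 + 0.1140)/(1 + 0.0846) − 1 = 2.7107%
Difference (ex-post − ex-ante) = -4.2813% → -4.28%.

-4.28%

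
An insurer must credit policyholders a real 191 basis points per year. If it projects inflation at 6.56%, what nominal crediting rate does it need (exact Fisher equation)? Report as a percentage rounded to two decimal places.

(1 + i) = (1 + r)(1 + π) = 1.01910 × 1.06560 = 1.08595296
i = 1.08595296 − 1, so the required nominal rate is 8.60%.

8.60%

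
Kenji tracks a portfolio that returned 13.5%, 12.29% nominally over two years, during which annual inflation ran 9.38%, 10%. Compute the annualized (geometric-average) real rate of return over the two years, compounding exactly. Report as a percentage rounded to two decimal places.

Nominal growth factor = 1.1350 × 1.1229 = 1.27449150
Price-level growth factor = 1.0938 × 1.1000 = 1.20318000
Real growth factor = 1.27449150 / 1.20318000 = 1.05926919
Annualized real rate = 1.05926919^(1/2) − 1 = 2.9208% → 2.92%.

2.92%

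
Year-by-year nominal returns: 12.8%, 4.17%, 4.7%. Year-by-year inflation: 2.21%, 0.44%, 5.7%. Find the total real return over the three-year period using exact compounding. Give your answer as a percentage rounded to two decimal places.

Compound the nominal returns: 1.1280 × 1.0417 × 1.0470 = 1.230264.
Compound inflation: 1.0221 × 1.0044 × 1.0570 = 1.085113.
Deflate: 1.230264 / 1.085113 = 1.133766.
Total real return = 1.133766 − 1 → 13.38%.

13.38%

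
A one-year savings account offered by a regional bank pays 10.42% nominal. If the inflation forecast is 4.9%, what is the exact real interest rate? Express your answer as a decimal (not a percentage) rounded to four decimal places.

By the Fisher relation, 1 + r = (1 + i)/(1 + π).
1 + r = 1.10420 / 1.04900 = 1.052622
r = 1.052622 − 1 = 5.2622%, i.e. 0.0526.

0.0526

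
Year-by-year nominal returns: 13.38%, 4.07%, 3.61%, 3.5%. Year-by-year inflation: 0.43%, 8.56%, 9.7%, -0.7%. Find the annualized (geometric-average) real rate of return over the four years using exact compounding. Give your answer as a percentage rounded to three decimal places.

1.596%

Nominal growth factor = 1.1338 × 1.0407 × 1.0361 × 1.0350 = 1.265330658
Price-level growth factor = 1.0043 × 1.0856 × 1.0970 × 0.9930 = 1.187651915
Real growth factor = 1.265330658 / 1.187651915 = 1.065405311
Annualized real rate = 1.065405311^(1/4) − 1 = 1.59649% → 1.596%.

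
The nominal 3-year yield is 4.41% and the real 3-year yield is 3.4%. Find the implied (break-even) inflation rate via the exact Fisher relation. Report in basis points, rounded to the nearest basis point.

(1 + π) = (1 + i)/(1 + r) = 1.04410 / 1.03400 = 1.009768
Break-even inflation = 1.009768 − 1 → 98 basis points.

98 basis points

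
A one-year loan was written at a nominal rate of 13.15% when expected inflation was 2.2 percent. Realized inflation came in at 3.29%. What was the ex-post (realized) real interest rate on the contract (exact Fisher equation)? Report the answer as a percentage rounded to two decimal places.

9.55%

Ex-post: (1 + 0.1315)/(1 + 0.0329) − 1 = 9.5459%
So the realized real rate is 9.55%.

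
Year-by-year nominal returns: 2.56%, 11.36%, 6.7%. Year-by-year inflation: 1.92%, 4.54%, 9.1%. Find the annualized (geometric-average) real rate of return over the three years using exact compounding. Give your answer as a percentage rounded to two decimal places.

Nominal growth factor = 1.0256 × 1.1136 × 1.0670 = 1.21862941
Price-level growth factor = 1.0192 × 1.0454 × 1.0910 = 1.16242960
Real growth factor = 1.21862941 / 1.16242960 = 1.04834685
Annualized real rate = 1.04834685^(1/3) − 1 = 1.5863% → 1.59%.

1.59%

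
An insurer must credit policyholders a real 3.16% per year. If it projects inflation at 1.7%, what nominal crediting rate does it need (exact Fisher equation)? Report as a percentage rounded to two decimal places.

4.91%

(1 + i) = (1 + r)(1 + π) = 1.03160 × 1.01700 = 1.0491372
i = 1.0491372 − 1, so the required nominal rate is 4.91%.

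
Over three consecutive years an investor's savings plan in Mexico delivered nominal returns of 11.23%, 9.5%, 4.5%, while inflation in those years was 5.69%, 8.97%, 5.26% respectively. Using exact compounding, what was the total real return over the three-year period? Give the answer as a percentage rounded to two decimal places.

Nominal growth factor = 1.1123 × 1.0950 × 1.0450 = 1.272777
Price-level growth factor = 1.0569 × 1.0897 × 1.0526 = 1.212284
Real growth factor = 1.272777 / 1.212284 = 1.049900
Total real return = 1.049900 − 1 → 4.99%.

4.99%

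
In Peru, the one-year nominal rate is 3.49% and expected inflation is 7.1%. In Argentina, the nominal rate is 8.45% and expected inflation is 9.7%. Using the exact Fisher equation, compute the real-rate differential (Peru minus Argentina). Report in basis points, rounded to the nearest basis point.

Peru: (1 + 0.0349)/(1 + 0.0710) − 1 = -3.3707%
Argentina: (1 + 0.0845)/(1 + 0.0970) − 1 = -1.1395%
Differential = -3.3707% − (-1.1395%) = -2.2312% → -223 basis points.

-223 basis points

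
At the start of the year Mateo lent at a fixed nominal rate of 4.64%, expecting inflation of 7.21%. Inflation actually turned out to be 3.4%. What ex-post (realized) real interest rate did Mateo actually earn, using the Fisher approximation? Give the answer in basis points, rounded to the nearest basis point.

Ex-post: 4.64% − 3.4% = 1.240%
So the realized real rate is 124 basis points.

124 basis points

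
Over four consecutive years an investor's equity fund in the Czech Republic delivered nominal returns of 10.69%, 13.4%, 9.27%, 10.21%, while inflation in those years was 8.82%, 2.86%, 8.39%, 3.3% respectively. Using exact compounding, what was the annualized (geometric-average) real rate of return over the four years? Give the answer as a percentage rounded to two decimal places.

4.80%

Nominal growth factor = 1.1069 × 1.1340 × 1.0927 × 1.1021 = 1.51162264
Price-level growth factor = 1.0882 × 1.0286 × 1.0839 × 1.0330 = 1.25327039
Real growth factor = 1.51162264 / 1.25327039 = 1.20614247
Annualized real rate = 1.20614247^(1/4) − 1 = 4.7972% → 4.80%.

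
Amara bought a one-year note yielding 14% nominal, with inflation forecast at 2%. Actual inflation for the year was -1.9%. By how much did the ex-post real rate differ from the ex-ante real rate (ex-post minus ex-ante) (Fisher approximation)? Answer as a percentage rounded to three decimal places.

3.900%

Ex-ante: 14% − 2% = 12.000%
Ex-post: 14% − (-1.9%) = 15.900%
Difference (ex-post − ex-ante) = 3.9000% → 3.900%.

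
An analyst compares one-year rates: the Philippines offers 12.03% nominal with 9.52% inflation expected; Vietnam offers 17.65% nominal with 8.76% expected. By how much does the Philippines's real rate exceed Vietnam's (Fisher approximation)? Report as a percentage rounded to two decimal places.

The Philippines: 12.03% − 9.52% = 2.510%
Vietnam: 17.65% − 8.76% = 8.890%
Differential = -6.380% → -6.38%.

-6.38%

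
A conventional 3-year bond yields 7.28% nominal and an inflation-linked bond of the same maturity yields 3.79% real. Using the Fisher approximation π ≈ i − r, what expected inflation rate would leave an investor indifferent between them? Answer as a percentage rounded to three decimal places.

π ≈ i − r = 7.28% − 3.79% → 3.490%.

3.490%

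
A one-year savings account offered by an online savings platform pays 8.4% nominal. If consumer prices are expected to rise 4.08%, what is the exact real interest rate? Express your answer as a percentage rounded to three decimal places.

4.151%

1 + r = 1.08400 / 1.04080 = 1.041507
r = 1.041507 − 1 = 4.1507%, i.e. 4.151%.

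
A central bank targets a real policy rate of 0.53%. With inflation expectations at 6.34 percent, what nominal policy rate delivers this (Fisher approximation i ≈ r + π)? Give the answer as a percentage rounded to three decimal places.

6.870%

i ≈ r + π = 0.53% + 6.34% = 6.870%.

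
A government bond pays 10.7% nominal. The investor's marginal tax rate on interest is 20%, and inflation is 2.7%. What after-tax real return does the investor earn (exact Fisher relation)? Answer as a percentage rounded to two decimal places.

5.71%

After-tax nominal return = 10.7% × (1 − 0.2) = 8.5600%.
1 + r = 1.08560 / 1.02700 = 1.057059
After-tax real rate = 1.057059 − 1 → 5.71%.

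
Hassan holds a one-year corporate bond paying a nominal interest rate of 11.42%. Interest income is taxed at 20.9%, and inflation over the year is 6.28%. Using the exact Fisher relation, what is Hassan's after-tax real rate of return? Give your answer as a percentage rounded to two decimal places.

2.59%

After-tax nominal return = 11.42% × (1 − 0.209) = 9.03322%.
1 + r = 1.0903322 / 1.06280 = 1.025905
After-tax real rate = 1.025905 − 1 → 2.59%.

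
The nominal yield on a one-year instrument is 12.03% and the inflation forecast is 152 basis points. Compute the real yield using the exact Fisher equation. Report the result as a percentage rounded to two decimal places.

10.35%

By the Fisher identity, 1 + r = (1 + i)/(1 + π).
1 + r = 1.12030 / 1.01520 = 1.103526
r = 1.103526 − 1 = 10.3526%, i.e. 10.35%.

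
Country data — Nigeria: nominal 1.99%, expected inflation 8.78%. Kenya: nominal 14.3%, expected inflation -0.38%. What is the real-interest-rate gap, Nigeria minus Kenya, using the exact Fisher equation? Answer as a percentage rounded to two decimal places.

-20.98%

Nigeria: (1 + 0.0199)/(1 + 0.0878) − 1 = -6.2420%
Kenya: (1 + 0.1430)/(1 − 0.0038) − 1 = 14.7360%
Differential = -6.2420% − 14.7360% = -20.9780% → -20.98%.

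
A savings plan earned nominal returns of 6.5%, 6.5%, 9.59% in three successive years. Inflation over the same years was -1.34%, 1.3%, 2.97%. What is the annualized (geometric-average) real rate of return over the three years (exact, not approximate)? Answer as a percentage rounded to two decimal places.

6.50%

Nominal growth factor = 1.0650 × 1.0650 × 1.0959 = 1.24299718
Price-level growth factor = 0.9866 × 1.0130 × 1.0297 = 1.02910875
Real growth factor = 1.24299718 / 1.02910875 = 1.20783851
Annualized real rate = 1.20783851^(1/3) − 1 = 6.4967% → 6.50%.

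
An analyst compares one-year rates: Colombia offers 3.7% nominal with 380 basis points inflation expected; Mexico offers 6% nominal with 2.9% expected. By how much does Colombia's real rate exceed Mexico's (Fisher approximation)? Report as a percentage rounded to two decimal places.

Colombia: 3.7% − 3.8% = -0.100%
Mexico: 6% − 2.9% = 3.100%
Differential = -3.200% → -3.20%.

-3.20%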